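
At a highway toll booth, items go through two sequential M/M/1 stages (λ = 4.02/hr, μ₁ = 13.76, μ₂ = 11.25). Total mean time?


Each node sees arrival rate λ = 4.02/hr (tandem ⇒ throughput preserved).
W₁ = 1/(μ₁−λ) = 1/(13.76−4.02) = 0.10267 hr
W₂ = 1/(μ₂−λ) = 1/(11.25−4.02) = 0.13831 hr
W_total = W₁ + W₂ = 0.10267 + 0.13831 = 0.24098 hr

Final: 0.24098 hr


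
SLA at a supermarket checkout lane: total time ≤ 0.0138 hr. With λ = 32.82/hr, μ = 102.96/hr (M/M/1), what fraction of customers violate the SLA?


W ~ Exponential(μ−λ) for M/M/1.
μ − λ = 102.96 − 32.82 = 70.1400
P(W > t) = e^{−(μ−λ)t} = e^{−0.9679} = 0.379868

Final: 0.379868


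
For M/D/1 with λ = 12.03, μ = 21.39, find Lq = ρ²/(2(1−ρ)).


ρ = 12.03/21.39 = 0.5624
M/D/1: Lq = ρ²/(2(1−ρ)) = 0.3163/(2·0.4376) = 0.36142

Final: 0.36142


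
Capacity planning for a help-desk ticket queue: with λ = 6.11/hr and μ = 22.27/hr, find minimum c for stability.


Stability requires cμ > λ ⇔ c > λ/μ.
λ/μ = 6.11/22.27 = 0.2744
Minimum integer c = ⌊0.2744⌋ + 1 = 1
Check: 1·22.27 = 22.27 > 6.11, while 0·22.27 = 0.00 ≤ 6.11

Final: 1 servers


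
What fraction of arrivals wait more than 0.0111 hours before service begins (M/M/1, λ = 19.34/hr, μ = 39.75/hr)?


ρ = 19.34/39.75 = 0.4865
P(Wq > t) = ρ·e^{−(μ−λ)t} = 0.4865·e^{−0.2266}
= 0.4865·0.797279 = 0.387909

Final: 0.387909


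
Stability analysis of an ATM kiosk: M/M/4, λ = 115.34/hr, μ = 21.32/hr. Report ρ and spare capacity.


Total capacity cμ = 4·21.32 = 85.28/hr
ρ = λ/(cμ) = 115.34/85.28 = 1.3525
Stable ⇔ ρ < 1: NO
Spare capacity = cμ − λ = 85.28 − 115.34 = -30.06/hr

Final: ρ = 1.3525; unstable; margin = -30.06/hr


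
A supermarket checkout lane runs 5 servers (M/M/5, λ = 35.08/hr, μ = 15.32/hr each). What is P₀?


a = λ/μ = 35.08/15.32 = 2.2898; ρ = a/c = 0.4580
Σ_{k=0}^{4} a^k/k! (terms k=0..4) = 1.00000 + 2.28982 + 2.62163 + 2.00102 + 1.14549 = 9.05796
Tail: a^5/(5!(1−ρ)) = 62.95121/(120·0.5420) = 0.96782
P₀ = 1/(9.05796 + 0.96782) = 1/10.02578 = 0.099743

Final: 0.099743


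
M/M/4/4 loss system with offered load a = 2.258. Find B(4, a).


B(c,a) = (a^c/c!) / Σ_{k=0}^{c} a^k/k!
a^4/4! = 1.083140
Σ terms (k=0..4): 1.00000 + 2.25800 + 2.54928 + 1.91876 + 1.08314 = 8.809181
B = 1.083140/8.809181 = 0.122956

Final: 0.122956


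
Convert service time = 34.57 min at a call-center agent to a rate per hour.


μ = 1/(service time) in consistent units.
1 hour = 60 min, so μ = 60/34.57 = 1.7356 per hour

Final: 1.7356 /hr


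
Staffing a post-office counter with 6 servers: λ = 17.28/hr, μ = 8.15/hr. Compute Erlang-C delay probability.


a = λ/μ = 2.1202; ρ = a/6 = 0.3534
P₀ = 0.119749 (from M/M/c formula)
C(c,a) = [a^c/(c!(1−ρ))]·P₀ = [90.84829/(720·0.6466)]·0.119749
= 0.19513·0.119749 = 0.023367

Final: 0.023367


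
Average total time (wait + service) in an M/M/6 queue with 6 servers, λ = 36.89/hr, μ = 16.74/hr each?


a = 2.2037; ρ = 0.3673; P₀ = 0.110100
Lq = P₀·a^c·ρ/(c!(1−ρ)²) = 0.01607
Wq = Lq/λ = 0.01607/36.89 = 0.0004356 hr
W = Wq + 1/μ = 0.0004356 + 0.05974 = 0.06017 hr

Final: 0.06017 hr


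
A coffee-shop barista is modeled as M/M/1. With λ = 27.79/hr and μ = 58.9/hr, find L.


ρ = λ/μ = 27.79/58.9 = 0.4718
L = ρ/(1−ρ) = 0.4718/(1 − 0.4718) = 0.4718/0.5282 = 0.8933

Final: 0.8933


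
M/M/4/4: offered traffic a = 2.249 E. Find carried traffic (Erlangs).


B(4,2.249) = 0.121967 (Erlang-B)
Carried load = a(1 − B) = 2.249·(1 − 0.121967) = 2.249·0.878033 = 1.9747 E

Final: 1.9747 Erlangs


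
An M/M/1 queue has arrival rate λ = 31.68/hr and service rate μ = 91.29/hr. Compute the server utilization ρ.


ρ = λ/μ = 31.68/91.29 = 0.3470

Final: 0.3470


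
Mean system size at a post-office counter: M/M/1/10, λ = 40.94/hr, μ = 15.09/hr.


ρ = 40.94/15.09 = 2.7131
L = ρ[1 − (K+1)ρ^K + Kρ^(K+1)] / [(1−ρ)(1−ρ^(K+1))]
Numerator: 2.7131·(1 − 11·21606.577788 + 10·58619.833972) = 945572.877876
Denominator: (-1.7131)·(-58618.833972) = 100417.286824
L = 945572.877876/100417.286824 = 9.4164

Final: 9.4164


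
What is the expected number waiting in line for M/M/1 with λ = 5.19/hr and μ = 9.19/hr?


ρ = 5.19/9.19 = 0.5647
Lq = ρ²/(1−ρ) = 0.3189/0.4353 = 0.7328

Final: 0.7328


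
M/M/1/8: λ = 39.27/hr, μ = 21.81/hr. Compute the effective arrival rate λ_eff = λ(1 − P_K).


ρ = 1.8006; P_K = (1−ρ)ρ^8/(1−ρ^9) = 0.446861
λ_eff = λ(1 − P_K) = 39.27·(1 − 0.446861) = 39.27·0.553139 = 21.7218 /hr

Final: 21.7218 /hr


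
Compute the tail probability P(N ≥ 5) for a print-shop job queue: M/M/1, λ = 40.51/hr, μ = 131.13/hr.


ρ = 40.51/131.13 = 0.3089
P(N ≥ n) = ρ^n = 0.3089^5 = 0.002814

Final: 0.002814


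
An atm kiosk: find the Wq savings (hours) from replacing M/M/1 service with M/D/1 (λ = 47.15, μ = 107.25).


ρ = 47.15/107.25 = 0.4396
Wq(M/M/1) = ρ/(μ−λ) = 0.4396/60.10 = 0.007315 hr
Wq(M/D/1) = ρ/(2(μ−λ)) = 0.003657 hr
Savings = 0.007315 − 0.003657 = 0.003657 hr

Final: 0.003657 hr


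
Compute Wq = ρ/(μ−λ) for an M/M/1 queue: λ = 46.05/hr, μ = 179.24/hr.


ρ = 46.05/179.24 = 0.2569
Wq = ρ/(μ−λ) = 0.2569/(179.24 − 46.05) = 0.2569/133.19 = 0.001929 hr

Final: 0.001929 hr


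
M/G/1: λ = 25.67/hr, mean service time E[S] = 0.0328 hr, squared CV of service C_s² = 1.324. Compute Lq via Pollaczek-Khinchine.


ρ = λ·E[S] = 25.67·0.0328 = 0.8420
Lq = ρ²(1+C_s²)/(2(1−ρ)) = 0.7089·(1+1.324)/(2·0.1580)
= 0.7089·2.3240/0.3160 = 5.21294

Final: 5.21294


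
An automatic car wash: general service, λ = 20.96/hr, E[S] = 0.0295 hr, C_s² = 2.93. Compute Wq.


ρ = λ·E[S] = 20.96·0.0295 = 0.6183
E[S²] = E[S]²(1+C_s²) = 0.0295²·(1+2.93) = 0.003420
Wq = λ·E[S²]/(2(1−ρ)) = 20.96·0.003420/(2·0.3817) = 0.09391 hr

Final: 0.09391 hr


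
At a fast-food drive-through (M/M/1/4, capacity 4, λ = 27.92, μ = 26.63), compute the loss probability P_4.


ρ = λ/μ = 27.92/26.63 = 1.0484
P_K = (1−ρ)ρ^K/(1−ρ^(K+1)) = (-0.04844·1.208306)/(1 − 1.266838)
= -0.058532/-0.266838 = 0.219355

Final: 0.219355


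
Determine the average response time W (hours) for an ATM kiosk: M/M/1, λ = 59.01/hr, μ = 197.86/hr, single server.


W = 1/(μ−λ) = 1/(197.86 − 59.01) = 1/138.85 = 0.007202 hr

Final: 0.007202 hr


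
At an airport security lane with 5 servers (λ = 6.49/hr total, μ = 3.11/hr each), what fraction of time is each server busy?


ρ = λ/(cμ) = 6.49/(5·3.11) = 6.49/15.55 = 0.4174

Final: 0.4174


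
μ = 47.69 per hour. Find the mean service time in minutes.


Mean service time = 1/μ = 1/47.69 hour = 0.02097 hour
In minutes: 0.02097 × 60 = 1.2581 min

Final: 1.2581 min


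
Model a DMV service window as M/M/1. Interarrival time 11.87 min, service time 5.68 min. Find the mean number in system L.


λ = 60/11.87 = 5.0548 /hr
μ = 60/5.68 = 10.5634 /hr
ρ = λ/μ = 5.0548/10.5634 = 0.4785
L = ρ/(1−ρ) = 0.4785/0.5215 = 0.9176

Final: 0.9176


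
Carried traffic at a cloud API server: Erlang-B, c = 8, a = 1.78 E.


B(8,1.78) = 0.0004215 (Erlang-B)
Carried load = a(1 − B) = 1.78·(1 − 0.0004215) = 1.78·0.999578 = 1.7792 E

Final: 1.7792 Erlangs


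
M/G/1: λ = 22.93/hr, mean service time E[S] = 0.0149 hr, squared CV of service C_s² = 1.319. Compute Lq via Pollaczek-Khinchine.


ρ = λ·E[S] = 22.93·0.0149 = 0.3417
Lq = ρ²(1+C_s²)/(2(1−ρ)) = 0.1167·(1+1.319)/(2·0.6583)
= 0.1167·2.3190/1.3167 = 0.20559

Final: 0.20559


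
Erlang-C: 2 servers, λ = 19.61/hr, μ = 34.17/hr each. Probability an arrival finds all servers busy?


a = λ/μ = 0.5739; ρ = a/2 = 0.2869
P₀ = 0.554065 (from M/M/c formula)
C(c,a) = [a^c/(c!(1−ρ))]·P₀ = [0.32936/(2·0.7131)]·0.554065
= 0.23095·0.554065 = 0.127960

Final: 0.127960


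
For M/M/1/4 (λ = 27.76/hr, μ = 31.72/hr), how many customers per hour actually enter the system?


ρ = 0.8752; P_K = (1−ρ)ρ^4/(1−ρ^5) = 0.150491
λ_eff = λ(1 − P_K) = 27.76·(1 − 0.150491) = 27.76·0.849509 = 23.5824 /hr

Final: 23.5824 /hr


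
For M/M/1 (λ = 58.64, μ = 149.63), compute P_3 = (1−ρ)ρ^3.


ρ = 58.64/149.63 = 0.3919
P_n = (1−ρ)·ρ^n = (1 − 0.3919)·0.3919^3 = 0.6081·0.060190 = 0.036602

Final: 0.036602


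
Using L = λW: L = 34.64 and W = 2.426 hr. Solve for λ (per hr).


λ = L/W = 34.64/2.426 = 14.2786 /hr

Final: 14.2786 /hr


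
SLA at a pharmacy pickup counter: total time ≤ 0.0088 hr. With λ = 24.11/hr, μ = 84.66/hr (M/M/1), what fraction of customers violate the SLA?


W ~ Exponential(μ−λ) for M/M/1.
μ − λ = 84.66 − 24.11 = 60.5500
P(W > t) = e^{−(μ−λ)t} = e^{−0.5328} = 0.586936

Final: 0.586936


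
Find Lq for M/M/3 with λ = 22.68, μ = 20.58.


a = λ/μ = 1.1020; ρ = a/3 = 0.3673
P₀ = 0.326596
Lq = P₀·a^c·ρ / (c!·(1−ρ)²) = 0.326596·1.33842·0.3673/(6·0.40025)
= 0.06686

Final: 0.06686


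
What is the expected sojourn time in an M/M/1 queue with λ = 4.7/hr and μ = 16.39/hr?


W = 1/(μ−λ) = 1/(16.39 − 4.7) = 1/11.69 = 0.08554 hr

Final: 0.08554 hr


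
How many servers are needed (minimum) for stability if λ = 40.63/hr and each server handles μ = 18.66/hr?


Stability requires cμ > λ ⇔ c > λ/μ.
λ/μ = 40.63/18.66 = 2.1774
Minimum integer c = ⌊2.1774⌋ + 1 = 3
Check: 3·18.66 = 55.98 > 40.63, while 2·18.66 = 37.32 ≤ 40.63

Final: 3 servers


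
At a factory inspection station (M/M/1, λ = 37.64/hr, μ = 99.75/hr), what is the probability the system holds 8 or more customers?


ρ = 37.64/99.75 = 0.3773
P(N ≥ n) = ρ^n = 0.3773^8 = 0.0004110

Final: 0.0004110


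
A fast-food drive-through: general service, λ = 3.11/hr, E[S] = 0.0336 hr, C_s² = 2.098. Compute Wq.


ρ = λ·E[S] = 3.11·0.0336 = 0.1045
E[S²] = E[S]²(1+C_s²) = 0.0336²·(1+2.098) = 0.003498
Wq = λ·E[S²]/(2(1−ρ)) = 3.11·0.003498/(2·0.8955) = 0.006073 hr

Final: 0.006073 hr


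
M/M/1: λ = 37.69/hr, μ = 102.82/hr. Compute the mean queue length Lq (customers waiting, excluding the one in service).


ρ = 37.69/102.82 = 0.3666
Lq = ρ²/(1−ρ) = 0.1344/0.6334 = 0.2121

Final: 0.2121


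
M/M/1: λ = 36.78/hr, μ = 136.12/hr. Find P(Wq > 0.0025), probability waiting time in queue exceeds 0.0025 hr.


ρ = 36.78/136.12 = 0.2702
P(Wq > t) = ρ·e^{−(μ−λ)t} = 0.2702·e^{−0.2484}
= 0.2702·0.780087 = 0.210782

Final: 0.210782


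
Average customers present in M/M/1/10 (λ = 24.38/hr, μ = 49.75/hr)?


ρ = 24.38/49.75 = 0.4901
L = ρ[1 − (K+1)ρ^K + Kρ^(K+1)] / [(1−ρ)(1−ρ^(K+1))]
Numerator: 0.4901·(1 − 11·0.0007987 + 10·0.0003914) = 0.487663
Denominator: (0.5099)·(0.999609) = 0.509750
L = 0.487663/0.509750 = 0.9567

Final: 0.9567


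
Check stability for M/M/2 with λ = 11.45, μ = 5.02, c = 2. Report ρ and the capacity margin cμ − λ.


Total capacity cμ = 2·5.02 = 10.04/hr
ρ = λ/(cμ) = 11.45/10.04 = 1.1404
Stable ⇔ ρ < 1: NO
Spare capacity = cμ − λ = 10.04 − 11.45 = -1.41/hr

Final: ρ = 1.1404; unstable; margin = -1.41/hr


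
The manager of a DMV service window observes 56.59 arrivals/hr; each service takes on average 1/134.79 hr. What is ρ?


ρ = λ/μ = 56.59/134.79 = 0.4198

Final: 0.4198


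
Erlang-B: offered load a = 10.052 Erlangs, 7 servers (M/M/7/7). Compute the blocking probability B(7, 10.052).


B(c,a) = (a^c/c!) / Σ_{k=0}^{c} a^k/k!
a^7/7! = 2057.485688
Σ terms (k=0..7): 1.00000 + 10.05200 + 50.52135 + 169.28021 + 425.40117 + 855.22651 + 1432.78948 + 2057.48569 = 5001.756403
B = 2057.485688/5001.756403 = 0.411353

Final: 0.411353


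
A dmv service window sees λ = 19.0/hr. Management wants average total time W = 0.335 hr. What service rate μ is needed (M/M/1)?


W = 1/(μ−λ) ⇒ μ − λ = 1/W = 1/0.335 = 2.9851
μ = λ + 1/W = 19.0 + 2.9851 = 21.9851 per hr

Final: 21.9851 /hr


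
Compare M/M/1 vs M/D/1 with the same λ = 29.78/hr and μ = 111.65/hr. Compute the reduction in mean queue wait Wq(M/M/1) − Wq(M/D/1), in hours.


ρ = 29.78/111.65 = 0.2667
Wq(M/M/1) = ρ/(μ−λ) = 0.2667/81.87 = 0.003258 hr
Wq(M/D/1) = ρ/(2(μ−λ)) = 0.001629 hr
Savings = 0.003258 − 0.001629 = 0.001629 hr

Final: 0.001629 hr


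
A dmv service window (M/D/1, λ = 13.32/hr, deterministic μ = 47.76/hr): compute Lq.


ρ = 13.32/47.76 = 0.2789
M/D/1: Lq = ρ²/(2(1−ρ)) = 0.07778/(2·0.7211) = 0.05393

Final: 0.05393


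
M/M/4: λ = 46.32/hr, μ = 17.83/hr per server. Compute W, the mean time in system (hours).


a = 2.5979; ρ = 0.6495; P₀ = 0.065323
Lq = P₀·a^c·ρ/(c!(1−ρ)²) = 0.65527
Wq = Lq/λ = 0.65527/46.32 = 0.01415 hr
W = Wq + 1/μ = 0.01415 + 0.05609 = 0.07023 hr

Final: 0.07023 hr


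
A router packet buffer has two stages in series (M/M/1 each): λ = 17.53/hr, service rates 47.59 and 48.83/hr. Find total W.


Each node sees arrival rate λ = 17.53/hr (tandem ⇒ throughput preserved).
W₁ = 1/(μ₁−λ) = 1/(47.59−17.53) = 0.03327 hr
W₂ = 1/(μ₂−λ) = 1/(48.83−17.53) = 0.03195 hr
W_total = W₁ + W₂ = 0.03327 + 0.03195 = 0.06522 hr

Final: 0.06522 hr


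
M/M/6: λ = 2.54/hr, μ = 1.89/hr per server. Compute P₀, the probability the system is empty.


a = λ/μ = 2.54/1.89 = 1.3439; ρ = a/c = 0.2240
Σ_{k=0}^{5} a^k/k! (terms k=0..5) = 1.00000 + 1.34392 + 0.90305 + 0.40454 + 0.13592 + 0.03653 = 3.82396
Tail: a^6/(6!(1−ρ)) = 5.89158/(720·0.7760) = 0.01054
P₀ = 1/(3.82396 + 0.01054) = 1/3.83451 = 0.260790

Final: 0.260790


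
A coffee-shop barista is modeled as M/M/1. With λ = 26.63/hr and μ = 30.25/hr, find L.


ρ = λ/μ = 26.63/30.25 = 0.8803
L = ρ/(1−ρ) = 0.8803/(1 − 0.8803) = 0.8803/0.1197 = 7.3564

Final: 7.3564


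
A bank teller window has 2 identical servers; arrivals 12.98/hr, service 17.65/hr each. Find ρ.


ρ = λ/(cμ) = 12.98/(2·17.65) = 12.98/35.30 = 0.3677

Final: 0.3677


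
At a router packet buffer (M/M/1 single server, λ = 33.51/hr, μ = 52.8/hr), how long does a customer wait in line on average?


ρ = 33.51/52.8 = 0.6347
Wq = ρ/(μ−λ) = 0.6347/(52.8 − 33.51) = 0.6347/19.29 = 0.03290 hr

Final: 0.03290 hr


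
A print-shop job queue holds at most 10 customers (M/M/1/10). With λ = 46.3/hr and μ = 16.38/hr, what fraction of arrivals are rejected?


ρ = λ/μ = 46.3/16.38 = 2.8266
P_K = (1−ρ)ρ^K/(1−ρ^(K+1)) = (-1.8266·32558.990869)/(1 − 92031.824007)
= -59472.833138/-92030.824007 = 0.646227

Final: 0.646227


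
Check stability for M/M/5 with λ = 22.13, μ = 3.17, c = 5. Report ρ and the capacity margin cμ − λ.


Total capacity cμ = 5·3.17 = 15.85/hr
ρ = λ/(cμ) = 22.13/15.85 = 1.3962
Stable ⇔ ρ < 1: NO
Spare capacity = cμ − λ = 15.85 − 22.13 = -6.28/hr

Final: ρ = 1.3962; unstable; margin = -6.28/hr


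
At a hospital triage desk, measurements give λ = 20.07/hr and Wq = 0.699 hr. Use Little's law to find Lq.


Lq = λWq = 20.07·0.699 = 14.0289

Final: 14.0289


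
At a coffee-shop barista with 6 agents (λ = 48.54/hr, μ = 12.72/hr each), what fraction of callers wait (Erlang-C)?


a = λ/μ = 3.8160; ρ = a/6 = 0.6360
P₀ = 0.020525 (from M/M/c formula)
C(c,a) = [a^c/(c!(1−ρ))]·P₀ = [3087.99056/(720·0.3640)]·0.020525
= 11.78283·0.020525 = 0.241845

Final: 0.241845


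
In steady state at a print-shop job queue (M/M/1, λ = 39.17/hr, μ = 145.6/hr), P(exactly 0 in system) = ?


ρ = 39.17/145.6 = 0.2690
P_n = (1−ρ)·ρ^n = (1 − 0.2690)·0.2690^0 = 0.7310·1.000000 = 0.730975

Final: 0.730975


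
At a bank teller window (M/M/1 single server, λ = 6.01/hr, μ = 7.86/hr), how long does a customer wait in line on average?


ρ = 6.01/7.86 = 0.7646
Wq = ρ/(μ−λ) = 0.7646/(7.86 − 6.01) = 0.7646/1.85 = 0.4133 hr

Final: 0.4133 hr


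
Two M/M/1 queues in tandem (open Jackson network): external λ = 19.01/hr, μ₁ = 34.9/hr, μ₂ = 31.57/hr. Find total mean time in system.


Each node sees arrival rate λ = 19.01/hr (tandem ⇒ throughput preserved).
W₁ = 1/(μ₁−λ) = 1/(34.9−19.01) = 0.06293 hr
W₂ = 1/(μ₂−λ) = 1/(31.57−19.01) = 0.07962 hr
W_total = W₁ + W₂ = 0.06293 + 0.07962 = 0.14255 hr

Final: 0.14255 hr


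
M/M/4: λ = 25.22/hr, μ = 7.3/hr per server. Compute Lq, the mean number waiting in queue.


a = λ/μ = 3.4548; ρ = a/4 = 0.8637
P₀ = 0.016435
Lq = P₀·a^c·ρ / (c!·(1−ρ)²) = 0.016435·142.45867·0.8637/(24·0.01858)
= 4.53546

Final: 4.53546


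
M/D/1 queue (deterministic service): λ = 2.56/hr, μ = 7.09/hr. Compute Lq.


ρ = 2.56/7.09 = 0.3611
M/D/1: Lq = ρ²/(2(1−ρ)) = 0.1304/(2·0.6389) = 0.10202

Final: 0.10202


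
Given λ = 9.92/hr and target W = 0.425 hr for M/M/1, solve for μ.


W = 1/(μ−λ) ⇒ μ − λ = 1/W = 1/0.425 = 2.3529
μ = λ + 1/W = 9.92 + 2.3529 = 12.2729 per hr

Final: 12.2729 /hr


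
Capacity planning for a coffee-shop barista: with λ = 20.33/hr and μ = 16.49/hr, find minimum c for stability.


Stability requires cμ > λ ⇔ c > λ/μ.
λ/μ = 20.33/16.49 = 1.2329
Minimum integer c = ⌊1.2329⌋ + 1 = 2
Check: 2·16.49 = 32.98 > 20.33, while 1·16.49 = 16.49 ≤ 20.33

Final: 2 servers


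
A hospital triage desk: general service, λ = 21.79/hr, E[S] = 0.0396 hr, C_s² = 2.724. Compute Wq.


ρ = λ·E[S] = 21.79·0.0396 = 0.8629
E[S²] = E[S]²(1+C_s²) = 0.0396²·(1+2.724) = 0.005840
Wq = λ·E[S²]/(2(1−ρ)) = 21.79·0.005840/(2·0.1371) = 0.46402 hr

Final: 0.46402 hr


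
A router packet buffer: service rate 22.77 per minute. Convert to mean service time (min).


Mean service time = 1/μ = 1/22.77 minute = 0.04392 minute
In minutes: 0.04392 × 1 = 0.04392 min

Final: 0.04392 min


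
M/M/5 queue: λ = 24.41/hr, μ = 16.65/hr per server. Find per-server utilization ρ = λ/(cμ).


ρ = λ/(cμ) = 24.41/(5·16.65) = 24.41/83.25 = 0.2932

Final: 0.2932


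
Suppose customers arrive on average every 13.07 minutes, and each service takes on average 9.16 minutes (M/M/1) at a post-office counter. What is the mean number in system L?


λ = 60/13.07 = 4.5907 /hr
μ = 60/9.16 = 6.5502 /hr
ρ = λ/μ = 4.5907/6.5502 = 0.7008
L = ρ/(1−ρ) = 0.7008/0.2992 = 2.3427

Final: 2.3427


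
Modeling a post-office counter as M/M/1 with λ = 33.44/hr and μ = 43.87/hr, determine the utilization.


ρ = λ/μ = 33.44/43.87 = 0.7623

Final: 0.7623


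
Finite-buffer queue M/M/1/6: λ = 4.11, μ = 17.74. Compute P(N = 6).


ρ = λ/μ = 4.11/17.74 = 0.2317
P_K = (1−ρ)ρ^K/(1−ρ^(K+1)) = (0.7683·0.0001546)/(1 − 0.00003583)
= 0.0001188/0.999964 = 0.0001188

Final: 0.0001188


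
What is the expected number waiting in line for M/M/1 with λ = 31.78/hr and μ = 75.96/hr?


ρ = 31.78/75.96 = 0.4184
Lq = ρ²/(1−ρ) = 0.1750/0.5816 = 0.3010

Final: 0.3010


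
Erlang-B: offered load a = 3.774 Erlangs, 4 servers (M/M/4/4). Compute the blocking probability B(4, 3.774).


B(c,a) = (a^c/c!) / Σ_{k=0}^{c} a^k/k!
a^4/4! = 8.452717
Σ terms (k=0..4): 1.00000 + 3.77400 + 7.12154 + 8.95889 + 8.45272 = 29.307150
B = 8.452717/29.307150 = 0.288418

Final: 0.288418


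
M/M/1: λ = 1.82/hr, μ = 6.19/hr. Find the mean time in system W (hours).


W = 1/(μ−λ) = 1/(6.19 − 1.82) = 1/4.37 = 0.2288 hr

Final: 0.2288 hr


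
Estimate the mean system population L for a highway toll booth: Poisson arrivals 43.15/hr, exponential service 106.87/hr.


ρ = λ/μ = 43.15/106.87 = 0.4038
L = ρ/(1−ρ) = 0.4038/(1 − 0.4038) = 0.4038/0.5962 = 0.6772

Final: 0.6772


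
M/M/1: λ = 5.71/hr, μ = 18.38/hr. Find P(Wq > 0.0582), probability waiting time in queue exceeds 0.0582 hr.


ρ = 5.71/18.38 = 0.3107
P(Wq > t) = ρ·e^{−(μ−λ)t} = 0.3107·e^{−0.7374}
= 0.3107·0.478359 = 0.148609

Final: 0.148609


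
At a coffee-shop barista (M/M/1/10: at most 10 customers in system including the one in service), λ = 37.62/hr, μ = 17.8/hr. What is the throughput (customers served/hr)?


ρ = 2.1135; P_K = (1−ρ)ρ^10/(1−ρ^11) = 0.526988
λ_eff = λ(1 − P_K) = 37.62·(1 − 0.526988) = 37.62·0.473012 = 17.7947 /hr

Final: 17.7947 /hr


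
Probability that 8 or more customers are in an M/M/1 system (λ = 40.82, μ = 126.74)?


ρ = 40.82/126.74 = 0.3221
P(N ≥ n) = ρ^n = 0.3221^8 = 0.0001158

Final: 0.0001158


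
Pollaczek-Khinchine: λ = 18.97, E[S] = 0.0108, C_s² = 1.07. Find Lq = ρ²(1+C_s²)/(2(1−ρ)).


ρ = λ·E[S] = 18.97·0.0108 = 0.2049
Lq = ρ²(1+C_s²)/(2(1−ρ)) = 0.04197·(1+1.07)/(2·0.7951)
= 0.04197·2.0700/1.5902 = 0.05464

Final: 0.05464


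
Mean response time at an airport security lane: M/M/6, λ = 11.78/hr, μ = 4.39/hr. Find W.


a = 2.6834; ρ = 0.4472; P₀ = 0.067744
Lq = P₀·a^c·ρ/(c!(1−ρ)²) = 0.05141
Wq = Lq/λ = 0.05141/11.78 = 0.004364 hr
W = Wq + 1/μ = 0.004364 + 0.22779 = 0.23215 hr

Final: 0.23215 hr


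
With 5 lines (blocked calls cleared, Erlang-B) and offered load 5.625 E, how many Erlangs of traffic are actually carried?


B(5,5.625) = 0.333413 (Erlang-B)
Carried load = a(1 − B) = 5.625·(1 − 0.333413) = 5.625·0.666587 = 3.7496 E

Final: 3.7496 Erlangs


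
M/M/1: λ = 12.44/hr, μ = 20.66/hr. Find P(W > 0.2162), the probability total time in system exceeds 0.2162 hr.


W ~ Exponential(μ−λ) for M/M/1.
μ − λ = 20.66 − 12.44 = 8.2200
P(W > t) = e^{−(μ−λ)t} = e^{−1.7772} = 0.169117

Final: 0.169117


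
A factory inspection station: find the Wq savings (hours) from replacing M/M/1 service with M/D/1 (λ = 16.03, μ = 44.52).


ρ = 16.03/44.52 = 0.3601
Wq(M/M/1) = ρ/(μ−λ) = 0.3601/28.49 = 0.01264 hr
Wq(M/D/1) = ρ/(2(μ−λ)) = 0.006319 hr
Savings = 0.01264 − 0.006319 = 0.006319 hr

Final: 0.006319 hr


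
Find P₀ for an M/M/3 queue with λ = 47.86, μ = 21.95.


a = λ/μ = 47.86/21.95 = 2.1804; ρ = a/c = 0.7268
Σ_{k=0}^{2} a^k/k! (terms k=0..2) = 1.00000 + 2.18041 + 2.37709 = 5.55750
Tail: a^3/(3!(1−ρ)) = 10.36608/(6·0.2732) = 6.32394
P₀ = 1/(5.55750 + 6.32394) = 1/11.88145 = 0.084165

Final: 0.084165


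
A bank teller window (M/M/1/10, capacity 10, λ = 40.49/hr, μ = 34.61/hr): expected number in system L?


ρ = 40.49/34.61 = 1.1699
L = ρ[1 − (K+1)ρ^K + Kρ^(K+1)] / [(1−ρ)(1−ρ^(K+1))]
Numerator: 1.1699·(1 − 11·4.802438 + 10·5.618339) = 5.096724
Denominator: (-0.1699)·(-4.618339) = 0.784624
L = 5.096724/0.784624 = 6.4958

Final: 6.4958


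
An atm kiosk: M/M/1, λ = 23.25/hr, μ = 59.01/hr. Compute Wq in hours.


ρ = 23.25/59.01 = 0.3940
Wq = ρ/(μ−λ) = 0.3940/(59.01 − 23.25) = 0.3940/35.76 = 0.01102 hr

Final: 0.01102 hr


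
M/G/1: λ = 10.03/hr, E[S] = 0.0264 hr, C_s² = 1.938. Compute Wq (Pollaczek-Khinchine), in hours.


ρ = λ·E[S] = 10.03·0.0264 = 0.2648
E[S²] = E[S]²(1+C_s²) = 0.0264²·(1+1.938) = 0.002048
Wq = λ·E[S²]/(2(1−ρ)) = 10.03·0.002048/(2·0.7352) = 0.01397 hr

Final: 0.01397 hr


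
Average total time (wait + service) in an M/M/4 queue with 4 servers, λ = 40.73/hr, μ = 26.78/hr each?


a = 1.5209; ρ = 0.3802; P₀ = 0.216283
Lq = P₀·a^c·ρ/(c!(1−ρ)²) = 0.04773
Wq = Lq/λ = 0.04773/40.73 = 0.001172 hr
W = Wq + 1/μ = 0.001172 + 0.03734 = 0.03851 hr

Final: 0.03851 hr


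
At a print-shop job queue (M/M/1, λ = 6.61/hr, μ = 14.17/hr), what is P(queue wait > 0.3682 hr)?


ρ = 6.61/14.17 = 0.4665
P(Wq > t) = ρ·e^{−(μ−λ)t} = 0.4665·e^{−2.7836}
= 0.4665·0.061816 = 0.028836

Final: 0.028836


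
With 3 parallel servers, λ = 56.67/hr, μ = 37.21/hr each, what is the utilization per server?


ρ = λ/(cμ) = 56.67/(3·37.21) = 56.67/111.63 = 0.5077

Final: 0.5077


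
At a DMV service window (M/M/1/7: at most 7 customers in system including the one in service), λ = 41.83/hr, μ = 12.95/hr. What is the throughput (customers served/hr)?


ρ = 3.2301; P_K = (1−ρ)ρ^7/(1−ρ^8) = 0.690472
λ_eff = λ(1 − P_K) = 41.83·(1 − 0.690472) = 41.83·0.309528 = 12.9476 /hr

Final: 12.9476 /hr


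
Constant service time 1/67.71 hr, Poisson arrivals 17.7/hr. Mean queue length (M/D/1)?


ρ = 17.7/67.71 = 0.2614
M/D/1: Lq = ρ²/(2(1−ρ)) = 0.06833/(2·0.7386) = 0.04626

Final: 0.04626


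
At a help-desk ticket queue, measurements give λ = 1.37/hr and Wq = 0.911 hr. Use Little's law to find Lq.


Lq = λWq = 1.37·0.911 = 1.2481

Final: 1.2481


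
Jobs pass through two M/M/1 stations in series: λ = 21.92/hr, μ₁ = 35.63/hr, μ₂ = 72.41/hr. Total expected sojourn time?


Each node sees arrival rate λ = 21.92/hr (tandem ⇒ throughput preserved).
W₁ = 1/(μ₁−λ) = 1/(35.63−21.92) = 0.07294 hr
W₂ = 1/(μ₂−λ) = 1/(72.41−21.92) = 0.01981 hr
W_total = W₁ + W₂ = 0.07294 + 0.01981 = 0.09275 hr

Final: 0.09275 hr


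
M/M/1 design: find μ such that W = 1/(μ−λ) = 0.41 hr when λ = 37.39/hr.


W = 1/(μ−λ) ⇒ μ − λ = 1/W = 1/0.41 = 2.4390
μ = λ + 1/W = 37.39 + 2.4390 = 39.8290 per hr

Final: 39.8290 /hr


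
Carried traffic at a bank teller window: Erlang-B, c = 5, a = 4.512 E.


B(5,4.512) = 0.244053 (Erlang-B)
Carried load = a(1 − B) = 4.512·(1 − 0.244053) = 4.512·0.755947 = 3.4108 E

Final: 3.4108 Erlangs


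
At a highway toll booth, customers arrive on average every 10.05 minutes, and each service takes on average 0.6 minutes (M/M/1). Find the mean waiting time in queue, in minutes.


λ = 60/10.05 = 5.9701 /hr
μ = 60/0.6 = 100.0000 /hr
ρ = λ/μ = 5.9701/100.0000 = 0.05970
Wq = ρ/(μ−λ) = 0.05970/(100.0000−5.9701) = 0.0006349 hr
In minutes: 0.0006349·60 = 0.03810 min

Final: 0.03810 min


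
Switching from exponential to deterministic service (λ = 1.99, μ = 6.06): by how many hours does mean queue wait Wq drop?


ρ = 1.99/6.06 = 0.3284
Wq(M/M/1) = ρ/(μ−λ) = 0.3284/4.07 = 0.08068 hr
Wq(M/D/1) = ρ/(2(μ−λ)) = 0.04034 hr
Savings = 0.08068 − 0.04034 = 0.04034 hr

Final: 0.04034 hr


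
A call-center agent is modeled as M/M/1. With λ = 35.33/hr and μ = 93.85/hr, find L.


ρ = λ/μ = 35.33/93.85 = 0.3765
L = ρ/(1−ρ) = 0.3765/(1 − 0.3765) = 0.3765/0.6235 = 0.6037

Final: 0.6037


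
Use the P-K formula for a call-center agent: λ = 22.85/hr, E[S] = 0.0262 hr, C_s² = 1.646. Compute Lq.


ρ = λ·E[S] = 22.85·0.0262 = 0.5987
Lq = ρ²(1+C_s²)/(2(1−ρ)) = 0.3584·(1+1.646)/(2·0.4013)
= 0.3584·2.6460/0.8027 = 1.18150

Final: 1.18150


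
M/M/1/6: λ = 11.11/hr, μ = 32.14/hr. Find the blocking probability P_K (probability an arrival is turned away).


ρ = λ/μ = 11.11/32.14 = 0.3457
P_K = (1−ρ)ρ^K/(1−ρ^(K+1)) = (0.6543·0.001706)/(1 − 0.0005898)
= 0.001116/0.999410 = 0.001117

Final: 0.001117


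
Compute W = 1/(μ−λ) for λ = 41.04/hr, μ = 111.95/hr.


W = 1/(μ−λ) = 1/(111.95 − 41.04) = 1/70.91 = 0.01410 hr

Final: 0.01410 hr


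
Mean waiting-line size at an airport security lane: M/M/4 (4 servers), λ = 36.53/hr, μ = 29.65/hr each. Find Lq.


a = λ/μ = 1.2320; ρ = a/4 = 0.3080
P₀ = 0.290577
Lq = P₀·a^c·ρ / (c!·(1−ρ)²) = 0.290577·2.30409·0.3080/(24·0.47885)
= 0.01794

Final: 0.01794


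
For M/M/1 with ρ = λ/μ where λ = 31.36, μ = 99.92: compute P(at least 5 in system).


ρ = 31.36/99.92 = 0.3139
P(N ≥ n) = ρ^n = 0.3139^5 = 0.003045

Final: 0.003045


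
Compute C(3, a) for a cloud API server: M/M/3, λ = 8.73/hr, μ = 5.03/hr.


a = λ/μ = 1.7356; ρ = a/3 = 0.5785
P₀ = 0.158501 (from M/M/c formula)
C(c,a) = [a^c/(c!(1−ρ))]·P₀ = [5.22804/(6·0.4215)]·0.158501
= 2.06738·0.158501 = 0.327682

Final: 0.327682


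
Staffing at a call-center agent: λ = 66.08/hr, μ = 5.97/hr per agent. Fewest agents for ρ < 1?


Stability requires cμ > λ ⇔ c > λ/μ.
λ/μ = 66.08/5.97 = 11.0687
Minimum integer c = ⌊11.0687⌋ + 1 = 12
Check: 12·5.97 = 71.64 > 66.08, while 11·5.97 = 65.67 ≤ 66.08

Final: 12 servers


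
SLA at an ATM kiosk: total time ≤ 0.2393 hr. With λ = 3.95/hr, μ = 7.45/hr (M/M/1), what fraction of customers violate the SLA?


W ~ Exponential(μ−λ) for M/M/1.
μ − λ = 7.45 − 3.95 = 3.5000
P(W > t) = e^{−(μ−λ)t} = e^{−0.8376} = 0.432770

Final: 0.432770


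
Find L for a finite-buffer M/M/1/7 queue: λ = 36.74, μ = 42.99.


ρ = 36.74/42.99 = 0.8546
L = ρ[1 − (K+1)ρ^K + Kρ^(K+1)] / [(1−ρ)(1−ρ^(K+1))]
Numerator: 0.8546·(1 − 8·0.332968 + 7·0.284560) = 0.280467
Denominator: (0.1454)·(0.715440) = 0.104013
L = 0.280467/0.104013 = 2.6965

Final: 2.6965


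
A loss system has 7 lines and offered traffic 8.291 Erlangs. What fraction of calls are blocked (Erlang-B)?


B(c,a) = (a^c/c!) / Σ_{k=0}^{c} a^k/k!
a^7/7! = 534.340226
Σ terms (k=0..7): 1.00000 + 8.29100 + 34.37034 + 94.98816 + 196.88672 + 326.47756 + 451.13757 + 534.34023 = 1647.491572
B = 534.340226/1647.491572 = 0.324336

Final: 0.324336


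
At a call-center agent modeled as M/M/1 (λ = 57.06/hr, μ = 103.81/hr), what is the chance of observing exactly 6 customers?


ρ = 57.06/103.81 = 0.5497
P_n = (1−ρ)·ρ^n = (1 − 0.5497)·0.5497^6 = 0.4503·0.027578 = 0.012419

Final: 0.012419


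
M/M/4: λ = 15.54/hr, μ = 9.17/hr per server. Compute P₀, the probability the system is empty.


a = λ/μ = 15.54/9.17 = 1.6947; ρ = a/c = 0.4237
Σ_{k=0}^{3} a^k/k! (terms k=0..3) = 1.00000 + 1.69466 + 1.43593 + 0.81114 = 4.94172
Tail: a^4/(4!(1−ρ)) = 8.24758/(24·0.5763) = 0.59627
P₀ = 1/(4.94172 + 0.59627) = 1/5.53799 = 0.180571

Final: 0.180571


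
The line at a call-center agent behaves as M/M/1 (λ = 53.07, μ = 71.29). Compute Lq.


ρ = 53.07/71.29 = 0.7444
Lq = ρ²/(1−ρ) = 0.5542/0.2556 = 2.1683

Final: 2.1683


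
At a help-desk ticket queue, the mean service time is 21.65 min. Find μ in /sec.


μ = 1/(service time) in consistent units.
1 second = 0.0166667 min, so μ = 0.0166667/21.65 = 0.0007698 per second

Final: 0.0007698 /sec


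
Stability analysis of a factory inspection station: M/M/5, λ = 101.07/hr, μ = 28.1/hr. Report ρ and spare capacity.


Total capacity cμ = 5·28.1 = 140.50/hr
ρ = λ/(cμ) = 101.07/140.50 = 0.7194
Stable ⇔ ρ < 1: YES
Spare capacity = cμ − λ = 140.50 − 101.07 = 39.43/hr

Final: ρ = 0.7194; stable; margin = 39.43/hr


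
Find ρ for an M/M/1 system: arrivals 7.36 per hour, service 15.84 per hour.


ρ = λ/μ = 7.36/15.84 = 0.4646

Final: 0.4646


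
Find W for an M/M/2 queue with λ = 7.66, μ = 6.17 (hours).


a = 1.2415; ρ = 0.6207; P₀ = 0.234000
Lq = P₀·a^c·ρ/(c!(1−ρ)²) = 0.77826
Wq = Lq/λ = 0.77826/7.66 = 0.10160 hr
W = Wq + 1/μ = 0.10160 + 0.16207 = 0.26368 hr

Final: 0.26368 hr


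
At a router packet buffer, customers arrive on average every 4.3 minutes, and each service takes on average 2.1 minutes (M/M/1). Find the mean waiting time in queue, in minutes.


λ = 60/4.3 = 13.9535 /hr
μ = 60/2.1 = 28.5714 /hr
ρ = λ/μ = 13.9535/28.5714 = 0.4884
Wq = ρ/(μ−λ) = 0.4884/(28.5714−13.9535) = 0.03341 hr
In minutes: 0.03341·60 = 2.005 min

Final: 2.005 min


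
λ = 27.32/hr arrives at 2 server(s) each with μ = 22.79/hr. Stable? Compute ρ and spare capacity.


Total capacity cμ = 2·22.79 = 45.58/hr
ρ = λ/(cμ) = 27.32/45.58 = 0.5994
Stable ⇔ ρ < 1: YES
Spare capacity = cμ − λ = 45.58 − 27.32 = 18.26/hr

Final: ρ = 0.5994; stable; margin = 18.26/hr


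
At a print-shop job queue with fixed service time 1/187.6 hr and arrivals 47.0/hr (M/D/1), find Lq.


ρ = 47.0/187.6 = 0.2505
M/D/1: Lq = ρ²/(2(1−ρ)) = 0.06277/(2·0.7495) = 0.04187

Final: 0.04187


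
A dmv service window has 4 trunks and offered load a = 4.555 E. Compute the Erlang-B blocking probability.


B(c,a) = (a^c/c!) / Σ_{k=0}^{c} a^k/k!
a^4/4! = 17.936689
Σ terms (k=0..4): 1.00000 + 4.55500 + 10.37401 + 15.75121 + 17.93669 = 49.616911
B = 17.936689/49.616911 = 0.361504

Final: 0.361504


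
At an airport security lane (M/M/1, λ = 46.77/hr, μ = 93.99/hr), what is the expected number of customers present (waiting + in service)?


ρ = λ/μ = 46.77/93.99 = 0.4976
L = ρ/(1−ρ) = 0.4976/(1 − 0.4976) = 0.4976/0.5024 = 0.9905

Final: 0.9905


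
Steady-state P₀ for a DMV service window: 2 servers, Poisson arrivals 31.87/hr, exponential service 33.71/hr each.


a = λ/μ = 31.87/33.71 = 0.9454; ρ = a/c = 0.4727
Σ_{k=0}^{1} a^k/k! (terms k=0..1) = 1.00000 + 0.94542 = 1.94542
Tail: a^2/(2!(1−ρ)) = 0.89381/(2·0.5273) = 0.84755
P₀ = 1/(1.94542 + 0.84755) = 1/2.79297 = 0.358042

Final: 0.358042


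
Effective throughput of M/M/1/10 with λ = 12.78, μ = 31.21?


ρ = 0.4095; P_K = (1−ρ)ρ^10/(1−ρ^11) = 0.00007828
λ_eff = λ(1 − P_K) = 12.78·(1 − 0.00007828) = 12.78·0.999922 = 12.7790 /hr

Final: 12.7790 /hr


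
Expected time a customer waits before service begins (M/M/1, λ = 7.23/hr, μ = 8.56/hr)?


ρ = 7.23/8.56 = 0.8446
Wq = ρ/(μ−λ) = 0.8446/(8.56 − 7.23) = 0.8446/1.33 = 0.6351 hr

Final: 0.6351 hr


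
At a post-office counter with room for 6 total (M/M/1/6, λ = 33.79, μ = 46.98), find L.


ρ = 33.79/46.98 = 0.7192
L = ρ[1 − (K+1)ρ^K + Kρ^(K+1)] / [(1−ρ)(1−ρ^(K+1))]
Numerator: 0.7192·(1 − 7·0.138437 + 6·0.099569) = 0.451943
Denominator: (0.2808)·(0.900431) = 0.252803
L = 0.451943/0.252803 = 1.7877

Final: 1.7877


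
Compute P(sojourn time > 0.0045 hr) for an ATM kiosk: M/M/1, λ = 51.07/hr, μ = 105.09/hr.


W ~ Exponential(μ−λ) for M/M/1.
μ − λ = 105.09 − 51.07 = 54.0200
P(W > t) = e^{−(μ−λ)t} = e^{−0.2431} = 0.784201

Final: 0.784201


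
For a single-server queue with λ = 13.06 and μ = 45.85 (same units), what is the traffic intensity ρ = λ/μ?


ρ = λ/μ = 13.06/45.85 = 0.2848

Final: 0.2848


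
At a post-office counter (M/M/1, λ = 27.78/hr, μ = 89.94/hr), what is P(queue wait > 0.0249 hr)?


ρ = 27.78/89.94 = 0.3089
P(Wq > t) = ρ·e^{−(μ−λ)t} = 0.3089·e^{−1.5478}
= 0.3089·0.212719 = 0.065703

Final: 0.065703


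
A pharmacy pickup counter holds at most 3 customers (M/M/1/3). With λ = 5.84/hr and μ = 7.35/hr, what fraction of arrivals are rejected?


ρ = λ/μ = 5.84/7.35 = 0.7946
P_K = (1−ρ)ρ^K/(1−ρ^(K+1)) = (0.2054·0.501622)/(1 − 0.398568)
= 0.103054/0.601432 = 0.171348

Final: 0.171348


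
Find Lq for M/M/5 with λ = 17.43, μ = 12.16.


a = λ/μ = 1.4334; ρ = a/5 = 0.2867
P₀ = 0.238202
Lq = P₀·a^c·ρ / (c!·(1−ρ)²) = 0.238202·6.05089·0.2867/(120·0.50883)
= 0.006767

Final: 0.006767


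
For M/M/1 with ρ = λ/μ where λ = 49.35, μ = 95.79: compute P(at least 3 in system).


ρ = 49.35/95.79 = 0.5152
P(N ≥ n) = ρ^n = 0.5152^3 = 0.136742

Final: 0.136742


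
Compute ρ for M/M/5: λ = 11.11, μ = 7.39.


ρ = λ/(cμ) = 11.11/(5·7.39) = 11.11/36.95 = 0.3007

Final: 0.3007


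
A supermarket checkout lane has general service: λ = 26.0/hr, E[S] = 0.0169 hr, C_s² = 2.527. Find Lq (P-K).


ρ = λ·E[S] = 26.0·0.0169 = 0.4394
Lq = ρ²(1+C_s²)/(2(1−ρ)) = 0.1931·(1+2.527)/(2·0.5606)
= 0.1931·3.5270/1.1212 = 0.60735

Final: 0.60735


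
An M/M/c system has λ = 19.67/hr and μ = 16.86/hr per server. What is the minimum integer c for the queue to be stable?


Stability requires cμ > λ ⇔ c > λ/μ.
λ/μ = 19.67/16.86 = 1.1667
Minimum integer c = ⌊1.1667⌋ + 1 = 2
Check: 2·16.86 = 33.72 > 19.67, while 1·16.86 = 16.86 ≤ 19.67

Final: 2 servers


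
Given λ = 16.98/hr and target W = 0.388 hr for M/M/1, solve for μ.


W = 1/(μ−λ) ⇒ μ − λ = 1/W = 1/0.388 = 2.5773
μ = λ + 1/W = 16.98 + 2.5773 = 19.5573 per hr

Final: 19.5573 /hr


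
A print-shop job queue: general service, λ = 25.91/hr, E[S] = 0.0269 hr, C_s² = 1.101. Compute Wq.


ρ = λ·E[S] = 25.91·0.0269 = 0.6970
E[S²] = E[S]²(1+C_s²) = 0.0269²·(1+1.101) = 0.001520
Wq = λ·E[S²]/(2(1−ρ)) = 25.91·0.001520/(2·0.3030) = 0.06500 hr

Final: 0.06500 hr


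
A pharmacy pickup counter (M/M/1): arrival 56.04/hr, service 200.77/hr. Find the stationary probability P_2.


ρ = 56.04/200.77 = 0.2791
P_n = (1−ρ)·ρ^n = (1 − 0.2791)·0.2791^2 = 0.7209·0.077911 = 0.056164

Final: 0.056164


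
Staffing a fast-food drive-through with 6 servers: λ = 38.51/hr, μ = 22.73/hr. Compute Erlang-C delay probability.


a = λ/μ = 1.6942; ρ = a/6 = 0.2824
P₀ = 0.183641 (from M/M/c formula)
C(c,a) = [a^c/(c!(1−ρ))]·P₀ = [23.65073/(720·0.7176)]·0.183641
= 0.04577·0.183641 = 0.008406

Final: 0.008406


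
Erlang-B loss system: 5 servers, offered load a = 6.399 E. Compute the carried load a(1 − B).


B(5,6.399) = 0.387364 (Erlang-B)
Carried load = a(1 − B) = 6.399·(1 − 0.387364) = 6.399·0.612636 = 3.9203 E

Final: 3.9203 Erlangs


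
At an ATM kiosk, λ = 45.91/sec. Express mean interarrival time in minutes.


Mean interarrival time = 1/λ = 1/45.91 second = 0.02178 second
In minutes: 0.02178 × 0.0166667 = 0.0003630 min

Final: 0.0003630 min


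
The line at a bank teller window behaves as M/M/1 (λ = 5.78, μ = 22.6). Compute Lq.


ρ = 5.78/22.6 = 0.2558
Lq = ρ²/(1−ρ) = 0.06541/0.7442 = 0.08789

Final: 0.08789


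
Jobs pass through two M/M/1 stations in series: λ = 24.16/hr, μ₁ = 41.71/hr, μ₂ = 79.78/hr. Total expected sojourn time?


Each node sees arrival rate λ = 24.16/hr (tandem ⇒ throughput preserved).
W₁ = 1/(μ₁−λ) = 1/(41.71−24.16) = 0.05698 hr
W₂ = 1/(μ₂−λ) = 1/(79.78−24.16) = 0.01798 hr
W_total = W₁ + W₂ = 0.05698 + 0.01798 = 0.07496 hr

Final: 0.07496 hr


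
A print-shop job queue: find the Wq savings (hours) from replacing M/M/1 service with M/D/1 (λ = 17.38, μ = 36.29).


ρ = 17.38/36.29 = 0.4789
Wq(M/M/1) = ρ/(μ−λ) = 0.4789/18.91 = 0.02533 hr
Wq(M/D/1) = ρ/(2(μ−λ)) = 0.01266 hr
Savings = 0.02533 − 0.01266 = 0.01266 hr

Final: 0.01266 hr


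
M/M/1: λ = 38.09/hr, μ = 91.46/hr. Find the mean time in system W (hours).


W = 1/(μ−λ) = 1/(91.46 − 38.09) = 1/53.37 = 0.01874 hr

Final: 0.01874 hr


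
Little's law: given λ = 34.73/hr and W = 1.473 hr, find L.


L = λW = 34.73·1.473 = 51.1573

Final: 51.1573


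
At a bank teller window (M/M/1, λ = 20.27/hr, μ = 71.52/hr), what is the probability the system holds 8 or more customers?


ρ = 20.27/71.52 = 0.2834
P(N ≥ n) = ρ^n = 0.2834^8 = 0.00004163

Final: 0.00004163


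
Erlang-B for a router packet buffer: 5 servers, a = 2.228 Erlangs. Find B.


B(c,a) = (a^c/c!) / Σ_{k=0}^{c} a^k/k!
a^5/5! = 0.457504
Σ terms (k=0..5): 1.00000 + 2.22800 + 2.48199 + 1.84329 + 1.02671 + 0.45750 = 9.037503
B = 0.457504/9.037503 = 0.050623

Final: 0.050623


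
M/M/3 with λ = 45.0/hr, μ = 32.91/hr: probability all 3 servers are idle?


a = λ/μ = 45.0/32.91 = 1.3674; ρ = a/c = 0.4558
Σ_{k=0}^{2} a^k/k! (terms k=0..2) = 1.00000 + 1.36737 + 0.93484 = 3.30221
Tail: a^3/(3!(1−ρ)) = 2.55655/(6·0.5442) = 0.78295
P₀ = 1/(3.30221 + 0.78295) = 1/4.08516 = 0.244788

Final: 0.244788


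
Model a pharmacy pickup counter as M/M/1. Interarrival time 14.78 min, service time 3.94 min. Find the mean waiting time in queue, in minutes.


λ = 60/14.78 = 4.0595 /hr
μ = 60/3.94 = 15.2284 /hr
ρ = λ/μ = 4.0595/15.2284 = 0.2666
Wq = ρ/(μ−λ) = 0.2666/(15.2284−4.0595) = 0.02387 hr
In minutes: 0.02387·60 = 1.432 min

Final: 1.432 min


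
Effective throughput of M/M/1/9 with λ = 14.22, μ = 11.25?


ρ = 1.2640; P_K = (1−ρ)ρ^9/(1−ρ^10) = 0.231055
λ_eff = λ(1 − P_K) = 14.22·(1 − 0.231055) = 14.22·0.768945 = 10.9344 /hr

Final: 10.9344 /hr
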